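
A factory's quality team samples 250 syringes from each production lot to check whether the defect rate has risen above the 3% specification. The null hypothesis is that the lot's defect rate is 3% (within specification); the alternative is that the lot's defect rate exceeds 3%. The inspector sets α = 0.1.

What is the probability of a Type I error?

0.1

The significance level α is, by definition, the probability of a Type I error — P(reject H₀ | H₀ true).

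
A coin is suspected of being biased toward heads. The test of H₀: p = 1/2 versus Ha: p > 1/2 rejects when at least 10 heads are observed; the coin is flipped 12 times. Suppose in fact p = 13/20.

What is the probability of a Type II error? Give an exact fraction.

Under the alternative p = 13/20, X ~ Binomial(12, 13/20); β is the probability the test does not reject, P(X < 10).
Equivalently, β = 1 − P(X ≥ 10) = 695265215827749/819200000000000.

695265215827749/819200000000000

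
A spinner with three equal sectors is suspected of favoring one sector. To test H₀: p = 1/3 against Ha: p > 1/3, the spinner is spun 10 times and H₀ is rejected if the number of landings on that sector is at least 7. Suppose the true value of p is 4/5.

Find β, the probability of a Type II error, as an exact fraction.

1180409/9765625

β = P(fail to reject H₀ | Ha true) = P(Y ≤ 6 | p = 4/5), Y ~ Binomial(10, 4/5).
Adding the binomial probabilities P(Y=0)+…+P(Y=6) at p = 4/5 gives 1180409/9765625.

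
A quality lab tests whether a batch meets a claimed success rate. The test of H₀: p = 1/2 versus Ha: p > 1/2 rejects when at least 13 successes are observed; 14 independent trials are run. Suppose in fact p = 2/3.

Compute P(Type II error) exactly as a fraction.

4651897/4782969

β = P(fail to reject H₀ | Ha true) = P(S ≤ 12 | p = 2/3), S ~ Binomial(14, 2/3).
Equivalently, β = 1 − P(S ≥ 13) = 4651897/4782969.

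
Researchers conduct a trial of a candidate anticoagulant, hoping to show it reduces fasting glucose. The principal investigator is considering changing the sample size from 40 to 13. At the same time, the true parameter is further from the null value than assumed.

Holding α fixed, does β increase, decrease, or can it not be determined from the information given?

Cannot be determined from the information given.

The first change alone would make β increase; the second alone would make β decrease. Which effect dominates depends on the magnitudes, which are not given.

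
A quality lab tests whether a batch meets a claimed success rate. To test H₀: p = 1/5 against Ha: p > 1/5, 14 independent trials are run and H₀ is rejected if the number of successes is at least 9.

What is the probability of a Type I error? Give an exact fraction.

α = P(reject H₀ | H₀ true) = P(X ≥ 9 | p = 1/5), with X ~ Binomial(14, 1/5).
Summing C(14,j)(1/5)^j(4/5)^{14−j} for j = 9,…,14 gives 2331113/6103515625.

2331113/6103515625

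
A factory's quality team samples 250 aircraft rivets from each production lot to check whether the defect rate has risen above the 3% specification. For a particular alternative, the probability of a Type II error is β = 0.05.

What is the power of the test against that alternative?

0.95

Power = 1 − β = 1 − 0.05 = 0.95.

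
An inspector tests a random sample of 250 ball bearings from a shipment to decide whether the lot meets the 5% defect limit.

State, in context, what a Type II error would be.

With the conventional null hypothesis that the lot's defect rate is 5% (within specification):
A Type II error is failing to reject H₀ when H₀ is false.
Here that means accepting the lot and shipping it when actually the lot's defect rate exceeds 5%.

A Type II error would mean concluding that the lot's defect rate is 5% (within specification) (or at least failing to establish that the lot's defect rate exceeds 5%) when in fact the lot's defect rate exceeds 5%.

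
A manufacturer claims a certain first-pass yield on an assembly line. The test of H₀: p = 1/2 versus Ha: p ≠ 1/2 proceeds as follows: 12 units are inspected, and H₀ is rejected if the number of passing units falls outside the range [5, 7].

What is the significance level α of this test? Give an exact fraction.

α = P(X ≤ 4 or X ≥ 8 | p = 1/2), X ~ Binomial(12, 1/2).
By symmetry, α = 2·P(X ≤ 4) = 2·(1 + 12 + 66 + 220 + 495)/4096 = 1588/4096 = 397/1024.

397/1024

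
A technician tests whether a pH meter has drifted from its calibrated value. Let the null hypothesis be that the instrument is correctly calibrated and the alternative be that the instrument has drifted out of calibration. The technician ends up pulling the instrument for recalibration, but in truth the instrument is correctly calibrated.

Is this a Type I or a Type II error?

'Pulling the instrument for recalibration' corresponds to rejecting H₀.
H₀ was rejected but H₀ is true — a Type I error (false positive).

Type I error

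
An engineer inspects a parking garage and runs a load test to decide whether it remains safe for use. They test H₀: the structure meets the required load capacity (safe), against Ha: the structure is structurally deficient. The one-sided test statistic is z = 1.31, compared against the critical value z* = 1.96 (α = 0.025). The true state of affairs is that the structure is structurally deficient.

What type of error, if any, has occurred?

Since z = 1.31 ≤ z* = 1.96, H₀ is not rejected.
H₀ is false (actually the structure is structurally deficient).
Failing to reject a false H₀ is a Type II error.

Type II error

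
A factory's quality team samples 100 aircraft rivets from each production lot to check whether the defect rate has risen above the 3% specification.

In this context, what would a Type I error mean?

With the conventional null hypothesis that the lot's defect rate is 3% (within specification):
A Type I error is rejecting H₀ when H₀ is true.
Here that means rejecting the lot and scrapping or reworking it when actually the lot's defect rate is 3% (within specification).

A Type I error would mean concluding that the lot's defect rate exceeds 3% when in fact the lot's defect rate is 3% (within specification).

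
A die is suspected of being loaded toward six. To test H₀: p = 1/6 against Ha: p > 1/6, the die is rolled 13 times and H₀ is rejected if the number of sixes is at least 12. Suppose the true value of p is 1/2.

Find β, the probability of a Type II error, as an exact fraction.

4089/4096

Under the alternative p = 1/2, Y ~ Binomial(13, 1/2); β is the probability the test does not reject, P(Y < 12).
Equivalently, β = 1 − P(Y ≥ 12) = 4089/4096.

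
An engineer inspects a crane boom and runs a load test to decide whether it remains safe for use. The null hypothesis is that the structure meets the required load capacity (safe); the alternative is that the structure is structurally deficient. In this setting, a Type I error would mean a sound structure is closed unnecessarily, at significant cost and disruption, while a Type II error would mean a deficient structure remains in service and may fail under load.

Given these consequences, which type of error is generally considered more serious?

Type II error

The Type II consequence (a deficient structure remains in service and may fail under load) is more severe than the Type I consequence (a sound structure is closed unnecessarily, at significant cost and disruption).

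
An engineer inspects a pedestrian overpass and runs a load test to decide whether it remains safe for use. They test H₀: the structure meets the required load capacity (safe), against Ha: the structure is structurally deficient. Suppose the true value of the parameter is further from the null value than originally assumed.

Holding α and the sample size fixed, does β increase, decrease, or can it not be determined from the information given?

It decreases.

A bigger departure from H₀ is easier for the test to detect, so it fails to reject less often.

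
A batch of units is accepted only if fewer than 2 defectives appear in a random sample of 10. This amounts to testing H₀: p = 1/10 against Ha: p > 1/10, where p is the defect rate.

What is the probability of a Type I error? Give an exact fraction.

α = P(reject H₀ | H₀ true) = P(Y ≥ 2 | p = 1/10), Y ~ Binomial(10, 1/10).
Via the complement, α = 1 − Σ_{j=0}^{1} C(10,j)(1/10)^j(9/10)^{10-j} = 2639010709/10000000000.

2639010709/10000000000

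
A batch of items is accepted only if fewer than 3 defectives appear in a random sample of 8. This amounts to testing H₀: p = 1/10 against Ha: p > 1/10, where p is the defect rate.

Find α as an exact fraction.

α = P(reject H₀ | H₀ true) = P(Y ≥ 3 | p = 1/10), Y ~ Binomial(8, 1/10).
Via the complement, α = 1 − Σ_{j=0}^{2} C(8,j)(1/10)^j(9/10)^{8-j} = 3809179/100000000.

3809179/100000000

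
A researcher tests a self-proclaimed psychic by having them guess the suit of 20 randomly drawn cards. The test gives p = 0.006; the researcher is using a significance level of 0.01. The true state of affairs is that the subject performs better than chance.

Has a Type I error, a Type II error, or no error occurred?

Neither — the decision is correct.

The conventional null hypothesis is that the subject is guessing at random (p = 1/4).
Since p = 0.006 < α = 0.01, H₀ is rejected.
H₀ is false (actually the subject performs better than chance).
The decision matches the true state — no error.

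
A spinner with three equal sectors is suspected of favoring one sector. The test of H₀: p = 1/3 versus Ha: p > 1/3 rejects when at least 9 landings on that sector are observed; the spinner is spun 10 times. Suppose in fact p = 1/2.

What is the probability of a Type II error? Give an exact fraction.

A Type II error is failing to reject when Ha holds: with p = 1/2, β = P(K ≤ 8).
Adding the binomial probabilities P(K=0)+…+P(K=8) at p = 1/2 gives 1013/1024.

1013/1024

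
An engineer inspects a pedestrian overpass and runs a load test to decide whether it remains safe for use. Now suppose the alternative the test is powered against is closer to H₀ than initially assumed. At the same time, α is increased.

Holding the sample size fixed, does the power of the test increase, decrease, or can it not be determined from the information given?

Cannot be determined from the information given.

The first change alone would make β increase; the second alone would make β decrease. Which effect dominates depends on the magnitudes, which are not given.
Since power = 1 − β, the effect on power is likewise indeterminate.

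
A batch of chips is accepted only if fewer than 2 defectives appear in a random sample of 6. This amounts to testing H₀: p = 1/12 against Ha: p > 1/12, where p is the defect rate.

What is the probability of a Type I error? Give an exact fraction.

248117/2985984

α = P(reject H₀ | H₀ true) = P(Y ≥ 2 | p = 1/12), Y ~ Binomial(6, 1/12).
Via the complement, α = 1 − Σ_{j=0}^{1} C(6,j)(1/12)^j(11/12)^{6-j} = 248117/2985984.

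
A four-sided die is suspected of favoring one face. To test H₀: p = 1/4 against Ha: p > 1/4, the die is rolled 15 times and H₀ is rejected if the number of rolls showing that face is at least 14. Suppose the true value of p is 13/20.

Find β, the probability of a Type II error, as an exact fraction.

16151694793243741949/16384000000000000000

β = P(fail to reject H₀ | Ha true) = P(Y ≤ 13 | p = 13/20), Y ~ Binomial(15, 13/20).
Summing C(15,j)·(13/20)^j·(7/20)^{15-j} for j = 0..13 gives 16151694793243741949/16384000000000000000.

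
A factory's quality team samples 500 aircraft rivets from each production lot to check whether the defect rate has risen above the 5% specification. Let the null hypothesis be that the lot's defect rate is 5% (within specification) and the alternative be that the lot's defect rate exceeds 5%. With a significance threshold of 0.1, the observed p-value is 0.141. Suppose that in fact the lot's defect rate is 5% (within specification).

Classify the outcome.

Since p = 0.141 ≥ α = 0.1, H₀ is not rejected.
H₀ is true (actually the lot's defect rate is 5% (within specification)).
The decision matches the true state — no error.

Neither — the decision is correct.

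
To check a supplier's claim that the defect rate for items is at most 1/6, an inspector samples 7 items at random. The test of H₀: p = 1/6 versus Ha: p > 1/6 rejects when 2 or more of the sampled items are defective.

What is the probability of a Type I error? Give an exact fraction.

The significance level is the probability, assuming p = 1/6, of seeing 2 or more defectives in 7 draws.
Via the complement, α = 1 − Σ_{j=0}^{1} C(7,j)(1/6)^j(5/6)^{7-j} = 7703/23328.

7703/23328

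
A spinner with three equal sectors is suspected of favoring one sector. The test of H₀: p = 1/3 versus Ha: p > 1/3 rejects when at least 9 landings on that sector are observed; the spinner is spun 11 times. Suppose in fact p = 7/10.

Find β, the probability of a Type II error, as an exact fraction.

2749038183/4000000000

Under the alternative p = 7/10, Y ~ Binomial(11, 7/10); β is the probability the test does not reject, P(Y < 9).
Summing C(11,j)·(7/10)^j·(3/10)^{11-j} for j = 0..8 gives 2749038183/4000000000.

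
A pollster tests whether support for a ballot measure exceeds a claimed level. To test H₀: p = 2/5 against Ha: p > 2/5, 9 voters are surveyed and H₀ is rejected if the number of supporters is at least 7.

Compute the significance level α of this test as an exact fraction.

α = P(reject H₀ | H₀ true) = P(X ≥ 7 | p = 2/5), with X ~ Binomial(9, 2/5).
Adding the binomial terms for j = 7 through 9 with p = 2/5 yields 48896/1953125.

48896/1953125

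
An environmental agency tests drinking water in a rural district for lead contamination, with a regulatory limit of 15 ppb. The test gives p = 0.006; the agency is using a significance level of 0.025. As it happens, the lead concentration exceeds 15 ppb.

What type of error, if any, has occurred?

The conventional null hypothesis is that the lead concentration is at or below 15 ppb (safe).
Since p = 0.006 < α = 0.025, H₀ is rejected.
H₀ is false (actually the lead concentration exceeds 15 ppb).
The decision matches the true state — no error.

Neither — the decision is correct.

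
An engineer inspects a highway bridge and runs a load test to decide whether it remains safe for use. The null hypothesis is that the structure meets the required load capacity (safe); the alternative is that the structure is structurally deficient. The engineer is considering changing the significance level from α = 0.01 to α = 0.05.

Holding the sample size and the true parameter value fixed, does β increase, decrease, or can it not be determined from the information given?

Relaxing α lowers the evidence threshold; under Ha, outcomes that previously fell short now trigger rejection.

It decreases.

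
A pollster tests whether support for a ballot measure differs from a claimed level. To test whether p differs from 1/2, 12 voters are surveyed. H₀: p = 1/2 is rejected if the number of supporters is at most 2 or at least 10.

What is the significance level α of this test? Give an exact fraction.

The significance level is the null-hypothesis probability of the rejection region {≤2} ∪ {≥10}.
The two tails are symmetric, so α = 2·(1 + 12 + 66)/2^12 = 158/4096 = 79/2048.

79/2048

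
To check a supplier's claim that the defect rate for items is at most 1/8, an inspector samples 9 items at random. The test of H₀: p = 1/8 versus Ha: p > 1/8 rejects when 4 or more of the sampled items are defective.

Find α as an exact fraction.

α = P(reject H₀ | H₀ true) = P(X ≥ 4 | p = 1/8), X ~ Binomial(9, 1/8).
Computing the lower-tail complement: 1 − 4117715/4194304 = 76589/4194304.

76589/4194304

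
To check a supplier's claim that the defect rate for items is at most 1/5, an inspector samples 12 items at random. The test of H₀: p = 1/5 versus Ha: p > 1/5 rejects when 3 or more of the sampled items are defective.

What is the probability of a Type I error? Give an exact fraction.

21565149/48828125

α = P(reject H₀ | H₀ true) = P(S ≥ 3 | p = 1/5), S ~ Binomial(12, 1/5).
Computing the lower-tail complement: 1 − 27262976/48828125 = 21565149/48828125.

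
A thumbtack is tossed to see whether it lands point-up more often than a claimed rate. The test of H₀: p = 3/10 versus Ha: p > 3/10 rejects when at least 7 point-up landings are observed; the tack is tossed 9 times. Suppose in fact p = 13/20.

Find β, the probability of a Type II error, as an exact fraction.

5301813769/8000000000

A Type II error is failing to reject when Ha holds: with p = 13/20, β = P(K ≤ 6).
Summing C(9,j)·(13/20)^j·(7/20)^{9-j} for j = 0..6 gives 5301813769/8000000000.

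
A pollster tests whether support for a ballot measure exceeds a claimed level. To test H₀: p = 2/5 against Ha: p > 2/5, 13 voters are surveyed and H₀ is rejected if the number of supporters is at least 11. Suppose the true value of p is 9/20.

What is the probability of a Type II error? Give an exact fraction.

A Type II error is failing to reject when Ha holds: with p = 9/20, β = P(Y ≤ 10).
Adding the binomial probabilities P(Y=0)+…+P(Y=10) at p = 9/20 gives 40790448134932573/40960000000000000.

40790448134932573/40960000000000000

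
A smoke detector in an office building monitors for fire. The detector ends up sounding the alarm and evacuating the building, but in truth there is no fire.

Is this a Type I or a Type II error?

The null hypothesis here is that there is no fire.
'Sounding the alarm and evacuating the building' corresponds to rejecting H₀.
H₀ was rejected but H₀ is true — a Type I error (false positive).

Type I error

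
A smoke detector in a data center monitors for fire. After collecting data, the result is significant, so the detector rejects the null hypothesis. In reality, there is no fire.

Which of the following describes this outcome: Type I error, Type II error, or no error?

Type I error

The conventional null hypothesis here is that there is no fire.
H₀ was rejected, but H₀ is actually true.
Rejecting a true null hypothesis is a Type I error (false positive).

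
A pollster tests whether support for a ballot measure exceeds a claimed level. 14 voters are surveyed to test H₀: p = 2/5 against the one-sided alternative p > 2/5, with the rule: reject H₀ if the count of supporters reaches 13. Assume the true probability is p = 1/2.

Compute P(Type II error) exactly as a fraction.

16369/16384

Under the alternative p = 1/2, Y ~ Binomial(14, 1/2); β is the probability the test does not reject, P(Y < 13).
Adding the binomial probabilities P(Y=0)+…+P(Y=12) at p = 1/2 gives 16369/16384.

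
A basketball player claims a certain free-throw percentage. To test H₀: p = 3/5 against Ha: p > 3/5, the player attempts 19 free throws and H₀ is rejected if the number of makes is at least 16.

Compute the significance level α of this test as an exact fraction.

The Type I error probability is α = P(K ≥ 16) computed under H₀, where K ~ Binomial(19, 3/5).
P(K ≥ 16) = Σ_{j=16}^{19} C(19,j)·(3/5)^j·(2/5)^{19-j} = 437914292733/19073486328125.

437914292733/19073486328125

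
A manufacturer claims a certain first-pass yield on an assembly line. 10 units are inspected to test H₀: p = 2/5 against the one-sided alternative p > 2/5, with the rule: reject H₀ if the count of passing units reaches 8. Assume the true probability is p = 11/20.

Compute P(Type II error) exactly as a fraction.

A Type II error is failing to reject when Ha holds: with p = 11/20, β = P(X ≤ 7).
Summing C(10,j)·(11/20)^j·(9/20)^{10-j} for j = 0..7 gives 2305127290491/2560000000000.

2305127290491/2560000000000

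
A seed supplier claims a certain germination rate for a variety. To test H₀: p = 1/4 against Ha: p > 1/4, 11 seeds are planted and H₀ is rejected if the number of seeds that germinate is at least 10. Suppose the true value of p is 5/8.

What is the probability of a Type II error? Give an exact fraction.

4109420421/4294967296

Under the alternative p = 5/8, Y ~ Binomial(11, 5/8); β is the probability the test does not reject, P(Y < 10).
Summing C(11,j)·(5/8)^j·(3/8)^{11-j} for j = 0..9 gives 4109420421/4294967296.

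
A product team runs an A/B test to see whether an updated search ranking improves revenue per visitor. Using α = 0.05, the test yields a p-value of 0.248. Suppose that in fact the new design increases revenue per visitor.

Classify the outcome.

The conventional null hypothesis is that the new design has no effect on revenue per visitor.
Since p = 0.248 ≥ α = 0.05, H₀ is not rejected.
H₀ is false (actually the new design increases revenue per visitor).
Failing to reject a false H₀ is a Type II error.

Type II error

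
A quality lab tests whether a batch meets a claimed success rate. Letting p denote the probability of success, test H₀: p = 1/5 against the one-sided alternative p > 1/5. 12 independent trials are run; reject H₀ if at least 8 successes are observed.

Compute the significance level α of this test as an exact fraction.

28381/48828125

α = P(reject H₀ | H₀ true) = P(S ≥ 8 | p = 1/5), with S ~ Binomial(12, 1/5).
P(S ≥ 8) = Σ_{j=8}^{12} C(12,j)·(1/5)^j·(4/5)^{12-j} = 28381/48828125.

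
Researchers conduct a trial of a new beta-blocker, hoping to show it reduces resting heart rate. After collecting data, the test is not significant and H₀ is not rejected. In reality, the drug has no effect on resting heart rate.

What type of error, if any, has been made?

The conventional null hypothesis here is that the drug has no effect on resting heart rate.
The test retained a true H₀ — the decision matches the true state.

No error — this is a correct decision.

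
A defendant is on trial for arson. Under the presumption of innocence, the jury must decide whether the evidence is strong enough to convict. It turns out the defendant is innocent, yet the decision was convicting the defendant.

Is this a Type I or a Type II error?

The null hypothesis here is that the defendant is innocent.
'Convicting the defendant' corresponds to rejecting H₀.
H₀ was rejected but H₀ is true — a Type I error (false positive).

Type I error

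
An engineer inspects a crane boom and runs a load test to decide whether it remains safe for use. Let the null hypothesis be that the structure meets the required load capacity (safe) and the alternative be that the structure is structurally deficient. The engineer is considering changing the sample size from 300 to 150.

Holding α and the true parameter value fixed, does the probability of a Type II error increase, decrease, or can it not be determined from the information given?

A smaller sample increases the standard error, so the sampling distributions under H₀ and Ha overlap more.

It increases.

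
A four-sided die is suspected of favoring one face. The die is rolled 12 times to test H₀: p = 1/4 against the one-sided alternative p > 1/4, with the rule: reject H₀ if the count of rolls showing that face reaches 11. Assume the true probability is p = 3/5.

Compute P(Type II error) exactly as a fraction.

239357656/244140625

Under the alternative p = 3/5, K ~ Binomial(12, 3/5); β is the probability the test does not reject, P(K < 11).
Summing C(12,j)·(3/5)^j·(2/5)^{12-j} for j = 0..10 gives 239357656/244140625.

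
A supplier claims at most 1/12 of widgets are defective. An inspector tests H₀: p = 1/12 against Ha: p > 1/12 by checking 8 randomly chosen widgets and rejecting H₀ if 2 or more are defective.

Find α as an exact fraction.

Under H₀, K ~ Binomial(8, 1/12); the Type I error rate is P(K ≥ 2).
Computing the lower-tail complement: 1 − 370256249/429981696 = 59725447/429981696.

59725447/429981696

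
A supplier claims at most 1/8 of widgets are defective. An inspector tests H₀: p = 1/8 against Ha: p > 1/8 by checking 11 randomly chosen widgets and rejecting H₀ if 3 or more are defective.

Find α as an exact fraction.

1285931725/8589934592

The significance level is the probability, assuming p = 1/8, of seeing 3 or more defectives in 11 draws.
Via the complement, α = 1 − Σ_{j=0}^{2} C(11,j)(1/8)^j(7/8)^{11-j} = 1285931725/8589934592.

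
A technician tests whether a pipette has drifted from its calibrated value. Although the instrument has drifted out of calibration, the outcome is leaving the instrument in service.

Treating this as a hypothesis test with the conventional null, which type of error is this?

The null hypothesis here is that the instrument is correctly calibrated.
'Leaving the instrument in service' corresponds to failing to reject H₀.
H₀ was not rejected but H₀ is false — a Type II error (false negative).

Type II error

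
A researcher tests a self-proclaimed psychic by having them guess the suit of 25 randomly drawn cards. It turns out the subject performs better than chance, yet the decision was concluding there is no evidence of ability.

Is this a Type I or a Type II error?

Type II error

The null hypothesis here is that the subject is guessing at random (p = 1/4).
'Concluding there is no evidence of ability' corresponds to failing to reject H₀.
H₀ was not rejected but H₀ is false — a Type II error (false negative).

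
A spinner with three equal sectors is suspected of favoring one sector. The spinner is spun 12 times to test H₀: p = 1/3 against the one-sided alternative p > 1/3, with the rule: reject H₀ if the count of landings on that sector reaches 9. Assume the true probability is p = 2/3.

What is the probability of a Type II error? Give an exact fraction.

107515/177147

β = P(fail to reject H₀ | Ha true) = P(Y ≤ 8 | p = 2/3), Y ~ Binomial(12, 2/3).
Summing C(12,j)·(2/3)^j·(1/3)^{12-j} for j = 0..8 gives 107515/177147.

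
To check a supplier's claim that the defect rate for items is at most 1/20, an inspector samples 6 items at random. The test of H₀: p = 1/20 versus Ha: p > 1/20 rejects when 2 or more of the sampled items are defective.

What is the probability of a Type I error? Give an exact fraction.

The significance level is the probability, assuming p = 1/20, of seeing 2 or more defectives in 6 draws.
α = 1 − P(S ≤ 1) = 1 − 2476099/2560000 = 83901/2560000.

83901/2560000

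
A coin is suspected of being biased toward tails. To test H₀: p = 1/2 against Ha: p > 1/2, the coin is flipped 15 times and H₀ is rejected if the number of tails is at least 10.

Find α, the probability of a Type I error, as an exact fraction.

309/2048

Under H₀, S ~ Binomial(15, 1/2), and α = P(S ≥ 10).
That's C(15,10) + C(15,11) + C(15,12) + C(15,13) + C(15,14) + C(15,15) over 2^15, i.e. (3003 + 1365 + 455 + 105 + 15 + 1)/32768 = 4944/32768 = 309/2048.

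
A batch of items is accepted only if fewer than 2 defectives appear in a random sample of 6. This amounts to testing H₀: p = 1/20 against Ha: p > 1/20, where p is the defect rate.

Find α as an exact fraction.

The significance level is the probability, assuming p = 1/20, of seeing 2 or more defectives in 6 draws.
α = 1 − P(K ≤ 1) = 1 − 2476099/2560000 = 83901/2560000.

83901/2560000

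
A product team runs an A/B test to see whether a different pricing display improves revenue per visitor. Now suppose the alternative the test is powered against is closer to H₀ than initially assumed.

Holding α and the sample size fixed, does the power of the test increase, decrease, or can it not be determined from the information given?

It decreases.

A smaller departure from H₀ means the test statistic under Ha is distributed closer to where it would be under H₀; rejection becomes less likely.
Since power = 1 − β and β increases, power decreases.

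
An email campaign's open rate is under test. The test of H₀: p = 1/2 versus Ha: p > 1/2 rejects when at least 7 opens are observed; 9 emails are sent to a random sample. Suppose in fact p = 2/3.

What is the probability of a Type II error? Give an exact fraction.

β = P(fail to reject H₀ | Ha true) = P(K ≤ 6 | p = 2/3), K ~ Binomial(9, 2/3).
Adding the binomial probabilities P(K=0)+…+P(K=6) at p = 2/3 gives 12259/19683.

12259/19683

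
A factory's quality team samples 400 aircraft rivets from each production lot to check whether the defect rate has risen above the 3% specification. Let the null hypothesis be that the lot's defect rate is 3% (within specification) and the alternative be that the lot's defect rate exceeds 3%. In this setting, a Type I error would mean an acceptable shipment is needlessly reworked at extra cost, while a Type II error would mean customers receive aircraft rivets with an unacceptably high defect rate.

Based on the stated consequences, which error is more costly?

The Type II consequence (customers receive aircraft rivets with an unacceptably high defect rate) is more severe than the Type I consequence (an acceptable shipment is needlessly reworked at extra cost).

Type II error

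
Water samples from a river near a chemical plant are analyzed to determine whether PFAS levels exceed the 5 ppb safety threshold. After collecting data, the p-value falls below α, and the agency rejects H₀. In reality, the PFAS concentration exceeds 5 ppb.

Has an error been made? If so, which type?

The conventional null hypothesis here is that the PFAS concentration is at or below 5 ppb (safe).
The test rejected a false H₀ — the decision matches the true state.

No error — this is a correct decision.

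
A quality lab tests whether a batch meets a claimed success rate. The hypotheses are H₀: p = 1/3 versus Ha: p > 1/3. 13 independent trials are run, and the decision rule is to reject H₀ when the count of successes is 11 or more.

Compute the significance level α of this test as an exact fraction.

The Type I error probability is α = P(K ≥ 11) computed under H₀, where K ~ Binomial(13, 1/3).
P(K ≥ 11) = Σ_{j=11}^{13} C(13,j)·(1/3)^j·(2/3)^{13-j} = 113/531441.

113/531441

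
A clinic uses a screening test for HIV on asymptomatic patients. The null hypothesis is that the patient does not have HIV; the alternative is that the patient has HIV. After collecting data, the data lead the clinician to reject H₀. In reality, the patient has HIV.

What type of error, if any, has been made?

The test rejected a false H₀ — the decision matches the true state.

Neither — the decision is correct.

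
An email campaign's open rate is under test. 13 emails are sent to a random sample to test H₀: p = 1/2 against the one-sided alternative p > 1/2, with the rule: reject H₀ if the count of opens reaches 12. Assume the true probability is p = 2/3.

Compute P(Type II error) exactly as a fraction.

510961/531441

A Type II error is failing to reject when Ha holds: with p = 2/3, β = P(K ≤ 11).
Summing C(13,j)·(2/3)^j·(1/3)^{13-j} for j = 0..11 gives 510961/531441.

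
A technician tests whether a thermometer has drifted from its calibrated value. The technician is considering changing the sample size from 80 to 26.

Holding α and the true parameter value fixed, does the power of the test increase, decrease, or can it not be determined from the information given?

It decreases.

With less data the test statistic is noisier; under Ha, more outcomes land inside the acceptance region.
Since power = 1 − β and β increases, power decreases.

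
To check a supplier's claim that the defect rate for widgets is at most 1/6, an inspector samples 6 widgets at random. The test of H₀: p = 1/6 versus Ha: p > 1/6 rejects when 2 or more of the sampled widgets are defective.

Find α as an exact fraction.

12281/46656

Under H₀, X ~ Binomial(6, 1/6); the Type I error rate is P(X ≥ 2).
Via the complement, α = 1 − Σ_{j=0}^{1} C(6,j)(1/6)^j(5/6)^{6-j} = 12281/46656.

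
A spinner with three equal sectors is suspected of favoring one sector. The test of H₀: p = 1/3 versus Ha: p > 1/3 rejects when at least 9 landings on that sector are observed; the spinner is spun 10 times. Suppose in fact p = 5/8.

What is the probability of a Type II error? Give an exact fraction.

β = P(fail to reject H₀ | Ha true) = P(K ≤ 8 | p = 5/8), K ~ Binomial(10, 5/8).
Summing C(10,j)·(5/8)^j·(3/8)^{10-j} for j = 0..8 gives 1005382449/1073741824.

1005382449/1073741824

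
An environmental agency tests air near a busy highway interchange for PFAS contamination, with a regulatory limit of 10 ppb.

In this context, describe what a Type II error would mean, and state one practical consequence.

A Type II error would mean concluding that the PFAS concentration is at or below 10 ppb (safe) (or at least failing to establish that the PFAS concentration exceeds 10 ppb) when in fact the PFAS concentration exceeds 10 ppb. Consequence: a site with unsafe PFAS levels is certified clean, and people continue to be exposed.

With the conventional null hypothesis that the PFAS concentration is at or below 10 ppb (safe):
A Type II error is failing to reject H₀ when H₀ is false.
Here that means certifying the site as safe when actually the PFAS concentration exceeds 10 ppb.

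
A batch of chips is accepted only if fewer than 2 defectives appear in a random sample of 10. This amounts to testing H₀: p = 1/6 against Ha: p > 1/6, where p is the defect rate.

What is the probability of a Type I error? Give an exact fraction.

Under H₀, Y ~ Binomial(10, 1/6); the Type I error rate is P(Y ≥ 2).
α = 1 − P(Y ≤ 1) = 1 − 9765625/20155392 = 10389767/20155392.

10389767/20155392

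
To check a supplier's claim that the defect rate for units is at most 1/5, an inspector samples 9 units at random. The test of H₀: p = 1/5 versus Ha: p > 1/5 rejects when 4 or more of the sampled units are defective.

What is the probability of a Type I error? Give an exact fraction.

167269/1953125

α = P(reject H₀ | H₀ true) = P(Y ≥ 4 | p = 1/5), Y ~ Binomial(9, 1/5).
Via the complement, α = 1 − Σ_{j=0}^{3} C(9,j)(1/5)^j(4/5)^{9-j} = 167269/1953125.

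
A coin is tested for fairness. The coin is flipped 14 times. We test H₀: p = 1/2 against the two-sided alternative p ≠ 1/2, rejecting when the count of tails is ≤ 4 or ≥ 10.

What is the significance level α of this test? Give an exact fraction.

Under H₀, S ~ Binomial(14, 1/2); α is the probability of landing in either tail, P(S ≤ 4) + P(S ≥ 10).
Each tail has probability (1 + 14 + 91 + 364 + 1001)/16384; doubling gives α = 2942/16384 = 1471/8192.

1471/8192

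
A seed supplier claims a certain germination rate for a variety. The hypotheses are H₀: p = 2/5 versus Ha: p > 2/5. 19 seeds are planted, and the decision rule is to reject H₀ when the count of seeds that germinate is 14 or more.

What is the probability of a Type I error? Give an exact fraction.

58514210816/19073486328125

Under H₀, K ~ Binomial(19, 2/5), and α = P(K ≥ 14).
P(K ≥ 14) = Σ_{j=14}^{19} C(19,j)·(2/5)^j·(3/5)^{19-j} = 58514210816/19073486328125.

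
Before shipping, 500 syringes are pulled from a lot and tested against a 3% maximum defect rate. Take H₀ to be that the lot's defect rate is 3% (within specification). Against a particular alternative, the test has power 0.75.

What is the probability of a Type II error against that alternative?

0.25

Power = 1 − β, so β = 1 − 0.75 = 0.25.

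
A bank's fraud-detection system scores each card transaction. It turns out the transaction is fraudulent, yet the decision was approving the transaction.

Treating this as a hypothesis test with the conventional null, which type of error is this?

The null hypothesis here is that the transaction is legitimate.
'Approving the transaction' corresponds to failing to reject H₀.
H₀ was not rejected but H₀ is false — a Type II error (false negative).

Type II error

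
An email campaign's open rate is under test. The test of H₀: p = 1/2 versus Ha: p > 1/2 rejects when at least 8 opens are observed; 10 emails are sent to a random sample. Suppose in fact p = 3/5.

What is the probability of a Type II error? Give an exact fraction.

A Type II error is failing to reject when Ha holds: with p = 3/5, β = P(K ≤ 7).
Equivalently, β = 1 − P(K ≥ 8) = 8131936/9765625.

8131936/9765625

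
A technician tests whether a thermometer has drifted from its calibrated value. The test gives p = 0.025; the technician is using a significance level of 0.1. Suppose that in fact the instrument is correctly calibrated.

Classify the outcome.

Type I error

The conventional null hypothesis is that the instrument is correctly calibrated.
Since p = 0.025 < α = 0.1, H₀ is rejected.
H₀ is true (actually the instrument is correctly calibrated).
Rejecting a true H₀ is a Type I error.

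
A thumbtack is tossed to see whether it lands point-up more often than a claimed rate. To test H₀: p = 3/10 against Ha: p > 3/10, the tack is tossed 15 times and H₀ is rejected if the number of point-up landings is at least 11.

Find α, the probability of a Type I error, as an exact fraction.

672234069807/1000000000000000

α = P(reject H₀ | H₀ true) = P(S ≥ 11 | p = 3/10), with S ~ Binomial(15, 3/10).
P(S ≥ 11) = Σ_{j=11}^{15} C(15,j)·(3/10)^j·(7/10)^{15-j} = 672234069807/1000000000000000.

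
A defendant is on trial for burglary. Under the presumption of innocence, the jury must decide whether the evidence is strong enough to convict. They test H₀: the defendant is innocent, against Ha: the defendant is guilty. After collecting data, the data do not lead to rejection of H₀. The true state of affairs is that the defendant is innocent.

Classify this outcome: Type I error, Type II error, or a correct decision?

The test retained a true H₀ — the decision matches the true state.

Neither — the decision is correct.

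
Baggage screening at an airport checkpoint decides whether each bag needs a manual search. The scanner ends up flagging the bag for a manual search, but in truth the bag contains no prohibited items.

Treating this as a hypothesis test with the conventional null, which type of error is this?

The null hypothesis here is that the bag contains no prohibited items.
'Flagging the bag for a manual search' corresponds to rejecting H₀.
H₀ was rejected but H₀ is true — a Type I error (false positive).

Type I error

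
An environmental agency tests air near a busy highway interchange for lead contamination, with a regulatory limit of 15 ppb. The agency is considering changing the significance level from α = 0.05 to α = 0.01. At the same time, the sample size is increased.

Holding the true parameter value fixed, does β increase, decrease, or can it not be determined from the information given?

The first change alone would make β increase; the second alone would make β decrease. Which effect dominates depends on the magnitudes, which are not given.

Cannot be determined from the information given.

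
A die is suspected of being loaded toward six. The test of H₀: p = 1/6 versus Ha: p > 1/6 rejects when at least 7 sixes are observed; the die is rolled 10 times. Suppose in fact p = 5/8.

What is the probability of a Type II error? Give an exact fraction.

A Type II error is failing to reject when Ha holds: with p = 5/8, β = P(S ≤ 6).
Adding the binomial probabilities P(S=0)+…+P(S=6) at p = 5/8 gives 148513581/268435456.

148513581/268435456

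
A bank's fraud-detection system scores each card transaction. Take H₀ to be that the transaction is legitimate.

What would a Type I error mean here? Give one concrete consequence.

A Type I error would mean concluding that the transaction is fraudulent when in fact the transaction is legitimate. Consequence: a legitimate purchase is declined and the customer's card is frozen.

A Type I error is rejecting H₀ when H₀ is true.
Here that means blocking the transaction and freezing the card when actually the transaction is legitimate.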